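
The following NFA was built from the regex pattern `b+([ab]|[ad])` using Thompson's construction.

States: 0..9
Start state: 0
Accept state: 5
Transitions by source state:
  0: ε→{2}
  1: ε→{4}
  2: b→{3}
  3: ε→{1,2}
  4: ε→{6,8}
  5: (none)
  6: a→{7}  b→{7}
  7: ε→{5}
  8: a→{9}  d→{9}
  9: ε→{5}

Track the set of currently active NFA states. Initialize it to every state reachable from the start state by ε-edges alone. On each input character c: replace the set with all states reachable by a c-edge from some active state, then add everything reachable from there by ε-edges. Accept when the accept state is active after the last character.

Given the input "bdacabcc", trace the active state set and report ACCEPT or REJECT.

S₀ = ε-closure({0}) = {0,2}
'b' @ 1: {1,2,3,4,6,8}
'd' @ 2: {5,9}  [accepting]
'a' @ 3: {}  — no active states
rest 'cabcc' ignored (set empty)
final: {}; accept 5 not in set

Answer: REJECT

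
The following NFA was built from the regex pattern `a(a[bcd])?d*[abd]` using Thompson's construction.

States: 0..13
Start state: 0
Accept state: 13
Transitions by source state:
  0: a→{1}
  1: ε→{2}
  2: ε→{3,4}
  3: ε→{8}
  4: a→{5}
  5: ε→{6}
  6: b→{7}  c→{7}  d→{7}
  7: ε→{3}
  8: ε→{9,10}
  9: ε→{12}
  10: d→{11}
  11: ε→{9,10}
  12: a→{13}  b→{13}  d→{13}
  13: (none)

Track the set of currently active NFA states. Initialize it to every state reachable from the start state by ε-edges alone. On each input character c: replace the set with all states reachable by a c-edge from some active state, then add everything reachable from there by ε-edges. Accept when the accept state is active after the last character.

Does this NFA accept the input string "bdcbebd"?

Answer: REJECT

Trace:
S₀ = ε-closure({0}) = {0}
'b' @ 1: {}  — state set empty
rest 'dcbebd' ignored (set empty)
end set {} — state 13 not in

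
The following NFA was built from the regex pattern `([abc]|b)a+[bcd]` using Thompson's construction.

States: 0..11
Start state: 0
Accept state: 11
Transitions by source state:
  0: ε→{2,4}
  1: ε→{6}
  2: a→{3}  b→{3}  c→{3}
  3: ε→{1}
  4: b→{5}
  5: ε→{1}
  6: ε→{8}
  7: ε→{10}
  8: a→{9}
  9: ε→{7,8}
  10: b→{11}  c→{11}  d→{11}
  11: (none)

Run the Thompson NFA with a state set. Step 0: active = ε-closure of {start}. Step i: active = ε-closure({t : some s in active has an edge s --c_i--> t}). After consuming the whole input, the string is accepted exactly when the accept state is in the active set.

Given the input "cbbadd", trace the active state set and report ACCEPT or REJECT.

Answer: REJECT

Derivation:
initial (ε-close {0}): {0,2,4}
'c' @ 1: {1,3,6,8}
'b' @ 2: {}  — state set empty
rest 'badd' ignored (set empty)
end set {} — state 11 not in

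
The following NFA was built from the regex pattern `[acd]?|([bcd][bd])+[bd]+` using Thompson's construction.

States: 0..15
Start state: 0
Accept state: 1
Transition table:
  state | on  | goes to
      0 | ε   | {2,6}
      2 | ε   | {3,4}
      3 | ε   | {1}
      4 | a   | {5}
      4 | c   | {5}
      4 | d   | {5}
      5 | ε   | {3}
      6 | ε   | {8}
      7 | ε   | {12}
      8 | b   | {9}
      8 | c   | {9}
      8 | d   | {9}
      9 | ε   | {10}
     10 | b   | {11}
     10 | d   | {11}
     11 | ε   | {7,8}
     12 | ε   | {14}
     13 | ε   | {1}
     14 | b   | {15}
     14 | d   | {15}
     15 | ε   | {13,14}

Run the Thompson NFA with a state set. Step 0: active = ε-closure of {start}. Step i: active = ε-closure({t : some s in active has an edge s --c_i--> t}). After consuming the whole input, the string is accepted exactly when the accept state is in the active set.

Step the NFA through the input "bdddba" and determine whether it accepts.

Answer: REJECT

Trace:
start: ε-closure({0}) = {0,1,2,3,4,6,8}
'b' @ 1: {9,10}
'd' @ 2: {7,8,11,12,14}
'd' @ 3: {1,9,10,13,14,15}  [accepting]
'd' @ 4: {1,7,8,11,12,13,14,15}  [accepting]
'b' @ 5: {1,9,10,13,14,15}  [accepting]
'a' @ 6: {}  — dead — no transitions
after full input: {}  (accept=1 not in)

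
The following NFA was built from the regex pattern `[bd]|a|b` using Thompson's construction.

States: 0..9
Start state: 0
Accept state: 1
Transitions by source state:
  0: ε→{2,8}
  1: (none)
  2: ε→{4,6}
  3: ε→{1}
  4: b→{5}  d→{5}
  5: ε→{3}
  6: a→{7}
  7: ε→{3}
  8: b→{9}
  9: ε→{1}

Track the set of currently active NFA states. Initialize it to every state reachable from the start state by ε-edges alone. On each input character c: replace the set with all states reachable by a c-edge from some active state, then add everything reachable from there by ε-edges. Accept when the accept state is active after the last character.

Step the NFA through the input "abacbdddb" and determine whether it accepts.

Answer: REJECT

Trace:
initial (ε-close {0}): {0,2,4,6,8}
'a' @ 1: {1,3,7}  (accept∈set)
'b' @ 2: {}  — state set empty
rest 'acbdddb' ignored (set empty)
final: {}; accept 1 not in set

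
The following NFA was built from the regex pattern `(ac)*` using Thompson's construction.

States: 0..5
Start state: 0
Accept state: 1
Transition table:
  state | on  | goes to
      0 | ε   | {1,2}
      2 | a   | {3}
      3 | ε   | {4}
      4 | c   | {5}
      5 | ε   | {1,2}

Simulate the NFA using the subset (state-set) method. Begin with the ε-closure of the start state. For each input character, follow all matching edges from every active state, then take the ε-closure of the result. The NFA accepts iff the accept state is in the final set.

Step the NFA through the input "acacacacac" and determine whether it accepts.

Answer: ACCEPT

Trace:
initial (ε-close {0}): {0,1,2}
'a' @ 1: {3,4}
'c' @ 2: {1,2,5}  ✓accept
'a' @ 3: {3,4}
'c' @ 4: {1,2,5}  ✓accept
'a' @ 5: {3,4}
'c' @ 6: {1,2,5}  ✓accept
'a' @ 7: {3,4}
'c' @ 8: {1,2,5}  ✓accept
'a' @ 9: {3,4}
'c' @ 10: {1,2,5}  ✓accept
after full input: {1,2,5}  (accept=1 in)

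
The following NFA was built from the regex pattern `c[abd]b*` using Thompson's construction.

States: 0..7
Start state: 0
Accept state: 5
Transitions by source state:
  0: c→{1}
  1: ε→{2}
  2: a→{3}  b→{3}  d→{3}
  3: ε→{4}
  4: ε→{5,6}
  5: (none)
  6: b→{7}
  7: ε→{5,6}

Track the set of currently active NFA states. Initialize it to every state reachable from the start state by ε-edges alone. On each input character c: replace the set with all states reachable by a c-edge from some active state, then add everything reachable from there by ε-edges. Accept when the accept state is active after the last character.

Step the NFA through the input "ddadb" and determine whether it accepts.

initial (ε-close {0}): {0}
'd' @ 1: {}  — state set empty
rest 'dadb' ignored (set empty)
end set {} — state 5 not in

Answer: REJECT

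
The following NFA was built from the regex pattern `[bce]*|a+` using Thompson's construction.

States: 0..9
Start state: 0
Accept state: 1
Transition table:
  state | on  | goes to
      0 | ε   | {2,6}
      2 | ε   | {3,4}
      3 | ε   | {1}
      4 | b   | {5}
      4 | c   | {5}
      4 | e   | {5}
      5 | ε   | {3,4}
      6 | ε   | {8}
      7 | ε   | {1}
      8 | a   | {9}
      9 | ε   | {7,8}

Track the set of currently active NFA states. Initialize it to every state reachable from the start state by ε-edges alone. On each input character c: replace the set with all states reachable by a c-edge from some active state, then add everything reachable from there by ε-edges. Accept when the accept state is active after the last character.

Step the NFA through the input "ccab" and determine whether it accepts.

start: ε-closure({0}) = {0,1,2,3,4,6,8}
'c' @ 1: {1,3,4,5}  [accepting]
'c' @ 2: {1,3,4,5}  [accepting]
'a' @ 3: {}  — no active states
rest 'b' ignored (set empty)
final: {}; accept 1 not in set

Answer: REJECT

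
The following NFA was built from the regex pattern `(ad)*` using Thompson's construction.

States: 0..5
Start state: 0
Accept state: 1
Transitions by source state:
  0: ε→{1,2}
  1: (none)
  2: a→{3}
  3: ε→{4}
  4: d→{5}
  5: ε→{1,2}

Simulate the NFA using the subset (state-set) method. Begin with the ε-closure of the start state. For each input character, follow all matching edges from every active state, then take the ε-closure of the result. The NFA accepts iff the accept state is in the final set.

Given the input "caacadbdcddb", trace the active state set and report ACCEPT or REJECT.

initial (ε-close {0}): {0,1,2}
'c' @ 1: {}  — state set empty
rest 'aacadbdcddb' ignored (set empty)
after full input: {}  (accept=1 not in)

Answer: REJECT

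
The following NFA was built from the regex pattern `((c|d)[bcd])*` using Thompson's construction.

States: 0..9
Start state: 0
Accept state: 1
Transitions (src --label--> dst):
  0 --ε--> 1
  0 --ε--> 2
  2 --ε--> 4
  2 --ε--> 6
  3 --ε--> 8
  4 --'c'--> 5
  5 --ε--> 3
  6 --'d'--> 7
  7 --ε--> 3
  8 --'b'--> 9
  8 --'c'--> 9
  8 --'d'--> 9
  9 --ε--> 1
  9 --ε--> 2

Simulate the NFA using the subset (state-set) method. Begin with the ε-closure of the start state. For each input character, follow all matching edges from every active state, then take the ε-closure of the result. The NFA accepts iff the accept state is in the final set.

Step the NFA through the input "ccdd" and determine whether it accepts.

initial (ε-close {0}): {0,1,2,4,6}
'c' @ 1: {3,5,8}
'c' @ 2: {1,2,4,6,9}  [accepting]
'd' @ 3: {3,7,8}
'd' @ 4: {1,2,4,6,9}  [accepting]
final: {1,2,4,6,9}; accept 1 in set

Answer: ACCEPT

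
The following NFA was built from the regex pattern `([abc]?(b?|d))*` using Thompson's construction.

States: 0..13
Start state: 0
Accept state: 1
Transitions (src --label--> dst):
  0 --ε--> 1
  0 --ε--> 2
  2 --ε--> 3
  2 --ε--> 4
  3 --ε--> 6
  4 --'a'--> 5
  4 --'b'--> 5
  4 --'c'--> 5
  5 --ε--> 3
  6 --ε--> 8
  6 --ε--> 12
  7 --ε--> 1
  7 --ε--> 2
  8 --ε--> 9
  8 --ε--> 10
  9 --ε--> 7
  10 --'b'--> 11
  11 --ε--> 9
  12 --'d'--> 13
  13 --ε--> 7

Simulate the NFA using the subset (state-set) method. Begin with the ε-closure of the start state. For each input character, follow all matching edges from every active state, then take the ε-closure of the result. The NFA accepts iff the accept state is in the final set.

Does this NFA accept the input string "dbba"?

Answer: ACCEPT

Trace:
initial (ε-close {0}): {0,1,2,3,4,6,7,8,9,10,12}
'd' @ 1: {1,2,3,4,6,7,8,9,10,12,13}  ✓accept
'b' @ 2: {1,2,3,4,5,6,7,8,9,10,11,12}  ✓accept
'b' @ 3: {1,2,3,4,5,6,7,8,9,10,11,12}  ✓accept
'a' @ 4: {1,2,3,4,5,6,7,8,9,10,12}  ✓accept
end set {1,2,3,4,5,6,7,8,9,10,12} — state 1 in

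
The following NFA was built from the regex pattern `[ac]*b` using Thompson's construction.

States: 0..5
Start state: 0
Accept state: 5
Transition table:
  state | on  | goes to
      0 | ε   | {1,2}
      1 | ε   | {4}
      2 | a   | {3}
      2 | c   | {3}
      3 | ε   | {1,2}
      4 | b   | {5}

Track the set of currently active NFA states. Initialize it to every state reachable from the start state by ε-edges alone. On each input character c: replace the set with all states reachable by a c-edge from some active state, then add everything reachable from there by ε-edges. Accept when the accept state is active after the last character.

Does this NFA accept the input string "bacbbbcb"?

initial (ε-close {0}): {0,1,2,4}
'b' @ 1: {5}  (accept∈set)
'a' @ 2: {}  — state set empty
rest 'cbbbcb' ignored (set empty)
end set {} — state 5 not in

Answer: REJECT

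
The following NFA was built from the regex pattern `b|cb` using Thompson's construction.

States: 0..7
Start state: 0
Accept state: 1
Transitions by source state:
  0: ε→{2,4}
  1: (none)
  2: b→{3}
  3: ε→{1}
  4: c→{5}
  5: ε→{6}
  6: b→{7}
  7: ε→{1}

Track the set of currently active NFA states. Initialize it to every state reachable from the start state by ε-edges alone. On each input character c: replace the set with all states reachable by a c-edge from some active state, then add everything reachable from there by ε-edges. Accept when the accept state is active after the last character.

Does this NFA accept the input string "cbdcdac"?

S₀ = ε-closure({0}) = {0,2,4}
'c' @ 1: {5,6}
'b' @ 2: {1,7}  [accepting]
'd' @ 3: {}  — dead — no transitions
rest 'cdac' ignored (set empty)
end set {} — state 1 not in

Answer: REJECT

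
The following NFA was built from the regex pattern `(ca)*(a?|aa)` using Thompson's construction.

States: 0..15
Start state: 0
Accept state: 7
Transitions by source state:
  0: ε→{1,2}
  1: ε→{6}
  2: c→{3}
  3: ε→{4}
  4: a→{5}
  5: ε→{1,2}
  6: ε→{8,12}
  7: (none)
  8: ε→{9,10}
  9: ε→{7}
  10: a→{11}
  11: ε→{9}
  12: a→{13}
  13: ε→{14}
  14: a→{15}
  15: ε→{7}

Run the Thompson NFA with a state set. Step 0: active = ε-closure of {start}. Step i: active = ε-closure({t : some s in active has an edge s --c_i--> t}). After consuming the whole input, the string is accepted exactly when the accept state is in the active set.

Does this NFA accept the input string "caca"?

S₀ = ε-closure({0}) = {0,1,2,6,7,8,9,10,12}
'c' @ 1: {3,4}
'a' @ 2: {1,2,5,6,7,8,9,10,12}  (accept∈set)
'c' @ 3: {3,4}
'a' @ 4: {1,2,5,6,7,8,9,10,12}  (accept∈set)
end set {1,2,5,6,7,8,9,10,12} — state 7 in

Answer: ACCEPT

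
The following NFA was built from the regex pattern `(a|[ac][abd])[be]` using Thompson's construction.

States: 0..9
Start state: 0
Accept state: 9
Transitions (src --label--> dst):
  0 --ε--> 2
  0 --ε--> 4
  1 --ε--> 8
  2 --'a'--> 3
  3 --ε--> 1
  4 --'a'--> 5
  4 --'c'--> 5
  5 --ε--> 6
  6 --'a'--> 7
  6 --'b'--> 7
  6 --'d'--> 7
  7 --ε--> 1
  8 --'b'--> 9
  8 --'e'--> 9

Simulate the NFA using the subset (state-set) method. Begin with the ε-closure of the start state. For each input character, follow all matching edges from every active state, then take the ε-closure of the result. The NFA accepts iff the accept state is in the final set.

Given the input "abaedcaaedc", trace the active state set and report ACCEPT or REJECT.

S₀ = ε-closure({0}) = {0,2,4}
'a' @ 1: {1,3,5,6,8}
'b' @ 2: {1,7,8,9}  ✓accept
'a' @ 3: {}  — dead — no transitions
rest 'edcaaedc' ignored (set empty)
after full input: {}  (accept=9 not in)

Answer: REJECT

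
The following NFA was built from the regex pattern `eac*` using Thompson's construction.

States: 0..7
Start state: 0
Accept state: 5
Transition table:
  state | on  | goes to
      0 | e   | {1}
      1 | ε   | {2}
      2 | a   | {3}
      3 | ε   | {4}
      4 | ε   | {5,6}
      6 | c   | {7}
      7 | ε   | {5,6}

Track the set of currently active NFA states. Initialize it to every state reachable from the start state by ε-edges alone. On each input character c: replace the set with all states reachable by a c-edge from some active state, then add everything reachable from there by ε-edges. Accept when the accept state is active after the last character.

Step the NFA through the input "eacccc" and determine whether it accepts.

S₀ = ε-closure({0}) = {0}
'e' @ 1: {1,2}
'a' @ 2: {3,4,5,6}  [accepting]
'c' @ 3: {5,6,7}  [accepting]
'c' @ 4: {5,6,7}  [accepting]
'c' @ 5: {5,6,7}  [accepting]
'c' @ 6: {5,6,7}  [accepting]
after full input: {5,6,7}  (accept=5 in)

Answer: ACCEPT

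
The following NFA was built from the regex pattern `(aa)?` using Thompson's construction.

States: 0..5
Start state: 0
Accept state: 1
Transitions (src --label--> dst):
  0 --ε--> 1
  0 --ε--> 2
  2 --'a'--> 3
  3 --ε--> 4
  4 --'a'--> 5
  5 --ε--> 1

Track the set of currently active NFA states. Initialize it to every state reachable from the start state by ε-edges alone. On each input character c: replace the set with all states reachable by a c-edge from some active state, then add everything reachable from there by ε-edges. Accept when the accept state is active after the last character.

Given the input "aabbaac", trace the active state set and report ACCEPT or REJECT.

S₀ = ε-closure({0}) = {0,1,2}
'a' @ 1: {3,4}
'a' @ 2: {1,5}  (accept∈set)
'b' @ 3: {}  — state set empty
rest 'baac' ignored (set empty)
end set {} — state 1 not in

Answer: REJECT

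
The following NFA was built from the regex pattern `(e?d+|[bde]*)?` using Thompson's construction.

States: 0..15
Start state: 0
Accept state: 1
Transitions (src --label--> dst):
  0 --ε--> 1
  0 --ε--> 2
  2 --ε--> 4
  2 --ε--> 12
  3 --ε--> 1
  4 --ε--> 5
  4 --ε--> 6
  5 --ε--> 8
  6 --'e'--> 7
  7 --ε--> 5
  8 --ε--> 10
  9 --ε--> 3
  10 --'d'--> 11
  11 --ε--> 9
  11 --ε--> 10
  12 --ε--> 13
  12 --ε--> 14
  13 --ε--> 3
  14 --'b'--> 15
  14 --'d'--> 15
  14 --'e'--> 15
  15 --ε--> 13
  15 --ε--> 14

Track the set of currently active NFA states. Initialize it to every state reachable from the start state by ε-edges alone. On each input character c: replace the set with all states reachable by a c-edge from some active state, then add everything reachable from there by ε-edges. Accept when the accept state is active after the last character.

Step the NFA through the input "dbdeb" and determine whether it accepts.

initial (ε-close {0}): {0,1,2,3,4,5,6,8,10,12,13,14}
'd' @ 1: {1,3,9,10,11,13,14,15}  [accepting]
'b' @ 2: {1,3,13,14,15}  [accepting]
'd' @ 3: {1,3,13,14,15}  [accepting]
'e' @ 4: {1,3,13,14,15}  [accepting]
'b' @ 5: {1,3,13,14,15}  [accepting]
final: {1,3,13,14,15}; accept 1 in set

Answer: ACCEPT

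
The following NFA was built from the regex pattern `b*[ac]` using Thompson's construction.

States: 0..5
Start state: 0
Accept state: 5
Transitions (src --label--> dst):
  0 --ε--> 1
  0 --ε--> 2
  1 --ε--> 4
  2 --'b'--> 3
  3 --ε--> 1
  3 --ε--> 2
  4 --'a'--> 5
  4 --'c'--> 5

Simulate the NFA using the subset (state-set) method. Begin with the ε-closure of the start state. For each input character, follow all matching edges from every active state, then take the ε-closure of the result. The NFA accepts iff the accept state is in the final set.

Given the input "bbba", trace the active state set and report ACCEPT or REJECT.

Answer: ACCEPT

Steps:
initial (ε-close {0}): {0,1,2,4}
'b' @ 1: {1,2,3,4}
'b' @ 2: {1,2,3,4}
'b' @ 3: {1,2,3,4}
'a' @ 4: {5}  [accepting]
after full input: {5}  (accept=5 in)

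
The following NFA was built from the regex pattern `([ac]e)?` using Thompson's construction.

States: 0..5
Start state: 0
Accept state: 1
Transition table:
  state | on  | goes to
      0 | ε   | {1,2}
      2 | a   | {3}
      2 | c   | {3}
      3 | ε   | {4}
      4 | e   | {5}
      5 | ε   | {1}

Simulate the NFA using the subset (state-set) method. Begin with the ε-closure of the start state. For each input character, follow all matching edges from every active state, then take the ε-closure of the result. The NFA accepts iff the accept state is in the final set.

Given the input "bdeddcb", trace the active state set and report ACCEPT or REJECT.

Answer: REJECT

Trace:
start: ε-closure({0}) = {0,1,2}
'b' @ 1: {}  — dead — no transitions
rest 'deddcb' ignored (set empty)
final: {}; accept 1 not in set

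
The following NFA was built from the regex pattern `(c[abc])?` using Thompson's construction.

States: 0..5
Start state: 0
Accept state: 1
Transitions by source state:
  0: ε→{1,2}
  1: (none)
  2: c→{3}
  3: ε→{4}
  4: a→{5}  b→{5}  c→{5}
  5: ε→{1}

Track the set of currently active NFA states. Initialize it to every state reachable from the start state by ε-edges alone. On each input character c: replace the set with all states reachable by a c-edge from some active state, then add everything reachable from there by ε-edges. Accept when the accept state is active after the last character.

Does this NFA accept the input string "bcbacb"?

initial (ε-close {0}): {0,1,2}
'b' @ 1: {}  — no active states
rest 'cbacb' ignored (set empty)
final: {}; accept 1 not in set

Answer: REJECT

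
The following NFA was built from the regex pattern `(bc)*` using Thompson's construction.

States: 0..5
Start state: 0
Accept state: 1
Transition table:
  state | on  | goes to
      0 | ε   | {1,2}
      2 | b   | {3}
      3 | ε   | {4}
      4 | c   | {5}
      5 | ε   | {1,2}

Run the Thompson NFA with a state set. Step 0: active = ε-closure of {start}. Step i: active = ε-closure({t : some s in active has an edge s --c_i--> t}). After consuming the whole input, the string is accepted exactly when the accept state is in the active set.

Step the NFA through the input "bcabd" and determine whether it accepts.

Answer: REJECT

Steps:
S₀ = ε-closure({0}) = {0,1,2}
'b' @ 1: {3,4}
'c' @ 2: {1,2,5}  ✓accept
'a' @ 3: {}  — state set empty
rest 'bd' ignored (set empty)
after full input: {}  (accept=1 not in)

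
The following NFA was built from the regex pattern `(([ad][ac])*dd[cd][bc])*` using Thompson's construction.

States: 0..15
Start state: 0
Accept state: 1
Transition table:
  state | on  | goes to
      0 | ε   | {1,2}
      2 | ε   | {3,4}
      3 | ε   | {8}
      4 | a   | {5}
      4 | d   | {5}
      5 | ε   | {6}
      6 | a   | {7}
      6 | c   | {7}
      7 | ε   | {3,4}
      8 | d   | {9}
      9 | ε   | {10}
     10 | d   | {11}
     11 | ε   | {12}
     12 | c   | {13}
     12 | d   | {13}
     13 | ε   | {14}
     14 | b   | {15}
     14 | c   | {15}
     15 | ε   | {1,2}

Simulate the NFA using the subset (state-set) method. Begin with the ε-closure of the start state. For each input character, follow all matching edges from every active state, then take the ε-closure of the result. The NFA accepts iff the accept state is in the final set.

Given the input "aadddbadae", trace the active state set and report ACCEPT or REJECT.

S₀ = ε-closure({0}) = {0,1,2,3,4,8}
'a' @ 1: {5,6}
'a' @ 2: {3,4,7,8}
'd' @ 3: {5,6,9,10}
'd' @ 4: {11,12}
'd' @ 5: {13,14}
'b' @ 6: {1,2,3,4,8,15}  [accepting]
'a' @ 7: {5,6}
'd' @ 8: {}  — state set empty
rest 'ae' ignored (set empty)
final: {}; accept 1 not in set

Answer: REJECT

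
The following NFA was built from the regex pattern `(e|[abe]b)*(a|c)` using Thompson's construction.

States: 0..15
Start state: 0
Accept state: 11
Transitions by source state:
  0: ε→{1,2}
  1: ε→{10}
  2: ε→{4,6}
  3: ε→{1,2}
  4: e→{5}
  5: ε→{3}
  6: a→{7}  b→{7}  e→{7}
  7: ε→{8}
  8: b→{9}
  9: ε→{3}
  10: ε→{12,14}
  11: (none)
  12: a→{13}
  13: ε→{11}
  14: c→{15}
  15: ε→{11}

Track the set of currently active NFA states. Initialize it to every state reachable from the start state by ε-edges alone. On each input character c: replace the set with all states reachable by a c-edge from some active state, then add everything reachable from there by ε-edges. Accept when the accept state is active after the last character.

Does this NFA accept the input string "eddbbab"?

Answer: REJECT

Derivation:
initial (ε-close {0}): {0,1,2,4,6,10,12,14}
'e' @ 1: {1,2,3,4,5,6,7,8,10,12,14}
'd' @ 2: {}  — state set empty
rest 'dbbab' ignored (set empty)
after full input: {}  (accept=11 not in)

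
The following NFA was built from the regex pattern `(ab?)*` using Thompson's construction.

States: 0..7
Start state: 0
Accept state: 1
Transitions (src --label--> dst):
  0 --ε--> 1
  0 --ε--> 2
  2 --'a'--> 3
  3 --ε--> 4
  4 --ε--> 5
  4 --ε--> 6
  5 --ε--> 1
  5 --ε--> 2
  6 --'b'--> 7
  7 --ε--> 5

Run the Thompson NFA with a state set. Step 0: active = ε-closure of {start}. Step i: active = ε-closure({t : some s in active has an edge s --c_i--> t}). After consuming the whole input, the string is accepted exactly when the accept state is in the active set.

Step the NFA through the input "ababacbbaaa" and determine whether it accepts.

S₀ = ε-closure({0}) = {0,1,2}
'a' @ 1: {1,2,3,4,5,6}  (accept∈set)
'b' @ 2: {1,2,5,7}  (accept∈set)
'a' @ 3: {1,2,3,4,5,6}  (accept∈set)
'b' @ 4: {1,2,5,7}  (accept∈set)
'a' @ 5: {1,2,3,4,5,6}  (accept∈set)
'c' @ 6: {}  — dead — no transitions
rest 'bbaaa' ignored (set empty)
final: {}; accept 1 not in set

Answer: REJECT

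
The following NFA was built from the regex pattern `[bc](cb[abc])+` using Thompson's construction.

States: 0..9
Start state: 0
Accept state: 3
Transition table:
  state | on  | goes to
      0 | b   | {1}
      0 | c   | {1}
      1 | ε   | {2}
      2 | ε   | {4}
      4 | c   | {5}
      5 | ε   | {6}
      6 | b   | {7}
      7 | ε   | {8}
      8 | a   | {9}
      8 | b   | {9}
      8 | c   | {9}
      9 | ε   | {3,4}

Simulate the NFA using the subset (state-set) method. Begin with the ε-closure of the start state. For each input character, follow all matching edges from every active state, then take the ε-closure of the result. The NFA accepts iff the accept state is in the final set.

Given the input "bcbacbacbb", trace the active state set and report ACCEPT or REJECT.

Answer: ACCEPT

Steps:
start: ε-closure({0}) = {0}
'b' @ 1: {1,2,4}
'c' @ 2: {5,6}
'b' @ 3: {7,8}
'a' @ 4: {3,4,9}  [accepting]
'c' @ 5: {5,6}
'b' @ 6: {7,8}
'a' @ 7: {3,4,9}  [accepting]
'c' @ 8: {5,6}
'b' @ 9: {7,8}
'b' @ 10: {3,4,9}  [accepting]
final: {3,4,9}; accept 3 in set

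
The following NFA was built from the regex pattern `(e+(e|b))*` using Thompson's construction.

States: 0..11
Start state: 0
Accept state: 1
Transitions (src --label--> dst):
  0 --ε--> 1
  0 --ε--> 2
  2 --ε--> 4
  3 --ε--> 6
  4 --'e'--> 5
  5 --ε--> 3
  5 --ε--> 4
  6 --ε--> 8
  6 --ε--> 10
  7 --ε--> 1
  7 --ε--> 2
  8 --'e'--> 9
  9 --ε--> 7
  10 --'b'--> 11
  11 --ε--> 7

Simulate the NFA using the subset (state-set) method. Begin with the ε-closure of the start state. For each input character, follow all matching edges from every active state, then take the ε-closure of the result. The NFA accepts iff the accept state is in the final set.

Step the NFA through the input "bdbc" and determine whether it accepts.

Answer: REJECT

Steps:
S₀ = ε-closure({0}) = {0,1,2,4}
'b' @ 1: {}  — dead — no transitions
rest 'dbc' ignored (set empty)
after full input: {}  (accept=1 not in)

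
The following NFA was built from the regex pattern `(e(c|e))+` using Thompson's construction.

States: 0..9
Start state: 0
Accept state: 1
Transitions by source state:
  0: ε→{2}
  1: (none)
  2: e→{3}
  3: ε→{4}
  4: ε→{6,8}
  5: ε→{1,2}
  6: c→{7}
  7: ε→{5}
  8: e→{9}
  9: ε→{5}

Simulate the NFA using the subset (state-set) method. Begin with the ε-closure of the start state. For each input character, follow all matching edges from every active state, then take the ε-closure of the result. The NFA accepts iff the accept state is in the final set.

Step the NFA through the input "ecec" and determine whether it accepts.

Answer: ACCEPT

Derivation:
S₀ = ε-closure({0}) = {0,2}
'e' @ 1: {3,4,6,8}
'c' @ 2: {1,2,5,7}  (accept∈set)
'e' @ 3: {3,4,6,8}
'c' @ 4: {1,2,5,7}  (accept∈set)
after full input: {1,2,5,7}  (accept=1 in)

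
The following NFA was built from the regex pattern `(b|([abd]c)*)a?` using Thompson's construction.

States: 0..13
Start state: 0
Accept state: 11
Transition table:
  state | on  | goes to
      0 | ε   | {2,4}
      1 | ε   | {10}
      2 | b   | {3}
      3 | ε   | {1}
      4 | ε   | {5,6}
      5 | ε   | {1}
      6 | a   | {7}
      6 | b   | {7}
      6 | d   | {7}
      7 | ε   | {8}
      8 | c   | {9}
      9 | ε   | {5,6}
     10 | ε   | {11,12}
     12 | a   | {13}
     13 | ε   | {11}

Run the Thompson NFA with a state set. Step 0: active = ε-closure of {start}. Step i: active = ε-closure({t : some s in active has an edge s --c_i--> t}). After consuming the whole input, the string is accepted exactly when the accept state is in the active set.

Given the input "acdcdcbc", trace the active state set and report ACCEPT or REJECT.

Answer: ACCEPT

Trace:
start: ε-closure({0}) = {0,1,2,4,5,6,10,11,12}
'a' @ 1: {7,8,11,13}  ✓accept
'c' @ 2: {1,5,6,9,10,11,12}  ✓accept
'd' @ 3: {7,8}
'c' @ 4: {1,5,6,9,10,11,12}  ✓accept
'd' @ 5: {7,8}
'c' @ 6: {1,5,6,9,10,11,12}  ✓accept
'b' @ 7: {7,8}
'c' @ 8: {1,5,6,9,10,11,12}  ✓accept
after full input: {1,5,6,9,10,11,12}  (accept=11 in)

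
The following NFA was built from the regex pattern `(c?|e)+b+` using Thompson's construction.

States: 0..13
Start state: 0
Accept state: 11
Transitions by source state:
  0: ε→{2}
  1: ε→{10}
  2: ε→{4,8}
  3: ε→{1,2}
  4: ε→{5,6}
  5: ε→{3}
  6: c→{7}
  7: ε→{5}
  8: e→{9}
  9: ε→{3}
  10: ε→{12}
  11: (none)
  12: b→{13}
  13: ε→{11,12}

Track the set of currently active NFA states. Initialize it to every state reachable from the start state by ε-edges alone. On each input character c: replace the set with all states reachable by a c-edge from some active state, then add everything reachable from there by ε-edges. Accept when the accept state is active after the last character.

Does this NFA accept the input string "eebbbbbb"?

Answer: ACCEPT

Derivation:
S₀ = ε-closure({0}) = {0,1,2,3,4,5,6,8,10,12}
'e' @ 1: {1,2,3,4,5,6,8,9,10,12}
'e' @ 2: {1,2,3,4,5,6,8,9,10,12}
'b' @ 3: {11,12,13}  (accept∈set)
'b' @ 4: {11,12,13}  (accept∈set)
'b' @ 5: {11,12,13}  (accept∈set)
'b' @ 6: {11,12,13}  (accept∈set)
'b' @ 7: {11,12,13}  (accept∈set)
'b' @ 8: {11,12,13}  (accept∈set)
final: {11,12,13}; accept 11 in set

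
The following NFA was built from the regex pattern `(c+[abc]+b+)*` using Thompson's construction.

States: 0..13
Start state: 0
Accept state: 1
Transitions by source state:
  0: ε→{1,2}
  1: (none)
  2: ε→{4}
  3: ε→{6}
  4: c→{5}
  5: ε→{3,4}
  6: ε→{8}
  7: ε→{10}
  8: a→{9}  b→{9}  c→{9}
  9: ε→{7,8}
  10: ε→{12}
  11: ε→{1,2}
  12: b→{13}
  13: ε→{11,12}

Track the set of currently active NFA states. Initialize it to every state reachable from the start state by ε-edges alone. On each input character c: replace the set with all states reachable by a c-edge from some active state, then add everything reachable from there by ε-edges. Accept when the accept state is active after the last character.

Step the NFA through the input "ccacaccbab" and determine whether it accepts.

S₀ = ε-closure({0}) = {0,1,2,4}
'c' @ 1: {3,4,5,6,8}
'c' @ 2: {3,4,5,6,7,8,9,10,12}
'a' @ 3: {7,8,9,10,12}
'c' @ 4: {7,8,9,10,12}
'a' @ 5: {7,8,9,10,12}
'c' @ 6: {7,8,9,10,12}
'c' @ 7: {7,8,9,10,12}
'b' @ 8: {1,2,4,7,8,9,10,11,12,13}  [accepting]
'a' @ 9: {7,8,9,10,12}
'b' @ 10: {1,2,4,7,8,9,10,11,12,13}  [accepting]
final: {1,2,4,7,8,9,10,11,12,13}; accept 1 in set

Answer: ACCEPT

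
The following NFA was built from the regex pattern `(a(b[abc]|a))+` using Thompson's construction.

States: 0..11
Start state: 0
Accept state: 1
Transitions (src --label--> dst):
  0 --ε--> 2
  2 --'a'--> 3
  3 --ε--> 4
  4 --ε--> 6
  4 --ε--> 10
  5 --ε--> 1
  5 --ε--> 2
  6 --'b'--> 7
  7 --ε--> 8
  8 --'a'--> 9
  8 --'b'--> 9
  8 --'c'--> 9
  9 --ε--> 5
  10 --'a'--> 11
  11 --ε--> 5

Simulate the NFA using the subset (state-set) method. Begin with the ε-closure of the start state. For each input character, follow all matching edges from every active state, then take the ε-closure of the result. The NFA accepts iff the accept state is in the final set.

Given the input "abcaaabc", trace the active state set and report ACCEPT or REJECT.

start: ε-closure({0}) = {0,2}
'a' @ 1: {3,4,6,10}
'b' @ 2: {7,8}
'c' @ 3: {1,2,5,9}  (accept∈set)
'a' @ 4: {3,4,6,10}
'a' @ 5: {1,2,5,11}  (accept∈set)
'a' @ 6: {3,4,6,10}
'b' @ 7: {7,8}
'c' @ 8: {1,2,5,9}  (accept∈set)
after full input: {1,2,5,9}  (accept=1 in)

Answer: ACCEPT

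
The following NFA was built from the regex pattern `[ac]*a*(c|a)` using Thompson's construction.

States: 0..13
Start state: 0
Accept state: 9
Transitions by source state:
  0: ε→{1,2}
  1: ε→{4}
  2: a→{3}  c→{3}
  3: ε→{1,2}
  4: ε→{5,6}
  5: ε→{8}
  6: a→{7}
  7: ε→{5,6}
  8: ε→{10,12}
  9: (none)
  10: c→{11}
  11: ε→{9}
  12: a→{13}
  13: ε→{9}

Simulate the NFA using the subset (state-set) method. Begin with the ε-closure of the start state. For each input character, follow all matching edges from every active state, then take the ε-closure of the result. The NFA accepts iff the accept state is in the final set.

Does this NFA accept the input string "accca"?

start: ε-closure({0}) = {0,1,2,4,5,6,8,10,12}
'a' @ 1: {1,2,3,4,5,6,7,8,9,10,12,13}  ✓accept
'c' @ 2: {1,2,3,4,5,6,8,9,10,11,12}  ✓accept
'c' @ 3: {1,2,3,4,5,6,8,9,10,11,12}  ✓accept
'c' @ 4: {1,2,3,4,5,6,8,9,10,11,12}  ✓accept
'a' @ 5: {1,2,3,4,5,6,7,8,9,10,12,13}  ✓accept
end set {1,2,3,4,5,6,7,8,9,10,12,13} — state 9 in

Answer: ACCEPT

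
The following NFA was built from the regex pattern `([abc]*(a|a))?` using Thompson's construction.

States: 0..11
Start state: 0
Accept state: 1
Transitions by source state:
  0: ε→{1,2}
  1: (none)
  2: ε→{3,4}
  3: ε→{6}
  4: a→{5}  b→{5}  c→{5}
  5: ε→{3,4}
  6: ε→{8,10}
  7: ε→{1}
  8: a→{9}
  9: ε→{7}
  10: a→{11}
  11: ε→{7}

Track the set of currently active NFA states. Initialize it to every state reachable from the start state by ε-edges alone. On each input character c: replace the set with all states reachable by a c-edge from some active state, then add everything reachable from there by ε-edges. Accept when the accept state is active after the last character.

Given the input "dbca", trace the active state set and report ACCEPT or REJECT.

S₀ = ε-closure({0}) = {0,1,2,3,4,6,8,10}
'd' @ 1: {}  — no active states
rest 'bca' ignored (set empty)
end set {} — state 1 not in

Answer: REJECT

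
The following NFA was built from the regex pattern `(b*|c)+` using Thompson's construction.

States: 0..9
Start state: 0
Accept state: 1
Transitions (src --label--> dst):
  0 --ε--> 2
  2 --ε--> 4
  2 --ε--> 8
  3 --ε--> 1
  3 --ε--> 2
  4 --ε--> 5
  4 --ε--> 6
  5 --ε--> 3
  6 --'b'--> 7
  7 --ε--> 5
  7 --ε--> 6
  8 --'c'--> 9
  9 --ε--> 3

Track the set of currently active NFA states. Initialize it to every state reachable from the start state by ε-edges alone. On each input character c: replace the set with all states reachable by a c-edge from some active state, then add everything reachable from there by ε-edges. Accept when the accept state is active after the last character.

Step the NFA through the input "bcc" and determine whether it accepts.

Answer: ACCEPT

Derivation:
initial (ε-close {0}): {0,1,2,3,4,5,6,8}
'b' @ 1: {1,2,3,4,5,6,7,8}  (accept∈set)
'c' @ 2: {1,2,3,4,5,6,8,9}  (accept∈set)
'c' @ 3: {1,2,3,4,5,6,8,9}  (accept∈set)
end set {1,2,3,4,5,6,8,9} — state 1 in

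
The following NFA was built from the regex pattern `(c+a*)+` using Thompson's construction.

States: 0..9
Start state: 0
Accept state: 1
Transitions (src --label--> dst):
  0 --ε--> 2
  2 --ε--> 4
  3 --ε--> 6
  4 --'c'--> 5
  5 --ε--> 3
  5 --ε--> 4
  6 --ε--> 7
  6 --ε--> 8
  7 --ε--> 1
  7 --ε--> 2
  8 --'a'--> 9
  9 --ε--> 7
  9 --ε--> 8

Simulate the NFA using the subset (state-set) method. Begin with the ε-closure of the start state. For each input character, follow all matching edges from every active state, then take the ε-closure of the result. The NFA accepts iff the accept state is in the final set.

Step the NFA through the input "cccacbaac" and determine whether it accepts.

S₀ = ε-closure({0}) = {0,2,4}
'c' @ 1: {1,2,3,4,5,6,7,8}  ✓accept
'c' @ 2: {1,2,3,4,5,6,7,8}  ✓accept
'c' @ 3: {1,2,3,4,5,6,7,8}  ✓accept
'a' @ 4: {1,2,4,7,8,9}  ✓accept
'c' @ 5: {1,2,3,4,5,6,7,8}  ✓accept
'b' @ 6: {}  — dead — no transitions
rest 'aac' ignored (set empty)
after full input: {}  (accept=1 not in)

Answer: REJECT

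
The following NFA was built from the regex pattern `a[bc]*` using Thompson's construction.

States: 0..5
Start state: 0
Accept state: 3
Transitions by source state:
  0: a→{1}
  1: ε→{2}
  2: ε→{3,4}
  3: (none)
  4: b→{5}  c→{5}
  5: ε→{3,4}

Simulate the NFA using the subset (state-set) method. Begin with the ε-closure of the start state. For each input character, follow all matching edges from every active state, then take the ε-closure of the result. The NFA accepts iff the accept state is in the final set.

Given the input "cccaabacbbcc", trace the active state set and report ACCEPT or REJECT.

Answer: REJECT

Derivation:
initial (ε-close {0}): {0}
'c' @ 1: {}  — no active states
rest 'ccaabacbbcc' ignored (set empty)
final: {}; accept 3 not in set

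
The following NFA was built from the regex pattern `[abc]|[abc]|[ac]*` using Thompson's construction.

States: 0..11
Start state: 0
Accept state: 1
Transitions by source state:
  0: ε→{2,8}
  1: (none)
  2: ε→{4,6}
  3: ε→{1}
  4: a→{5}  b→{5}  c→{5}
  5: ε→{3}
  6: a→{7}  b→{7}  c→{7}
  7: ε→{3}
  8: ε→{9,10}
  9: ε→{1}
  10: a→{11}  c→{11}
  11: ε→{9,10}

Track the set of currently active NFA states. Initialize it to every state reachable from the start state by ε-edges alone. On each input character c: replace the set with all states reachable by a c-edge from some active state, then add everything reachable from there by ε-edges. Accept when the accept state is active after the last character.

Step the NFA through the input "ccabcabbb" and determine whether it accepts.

Answer: REJECT

Steps:
initial (ε-close {0}): {0,1,2,4,6,8,9,10}
'c' @ 1: {1,3,5,7,9,10,11}  ✓accept
'c' @ 2: {1,9,10,11}  ✓accept
'a' @ 3: {1,9,10,11}  ✓accept
'b' @ 4: {}  — state set empty
rest 'cabbb' ignored (set empty)
final: {}; accept 1 not in set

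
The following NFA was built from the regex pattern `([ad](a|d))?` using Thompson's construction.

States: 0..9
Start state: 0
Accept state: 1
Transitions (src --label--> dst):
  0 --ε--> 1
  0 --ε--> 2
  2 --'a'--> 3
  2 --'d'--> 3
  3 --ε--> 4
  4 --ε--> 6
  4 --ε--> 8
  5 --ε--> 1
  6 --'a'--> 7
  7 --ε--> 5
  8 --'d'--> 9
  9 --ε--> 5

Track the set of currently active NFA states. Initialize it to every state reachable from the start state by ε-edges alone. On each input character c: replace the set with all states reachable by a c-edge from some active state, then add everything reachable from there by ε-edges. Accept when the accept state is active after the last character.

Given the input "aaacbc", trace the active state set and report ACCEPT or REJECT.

S₀ = ε-closure({0}) = {0,1,2}
'a' @ 1: {3,4,6,8}
'a' @ 2: {1,5,7}  ✓accept
'a' @ 3: {}  — dead — no transitions
rest 'cbc' ignored (set empty)
end set {} — state 1 not in

Answer: REJECT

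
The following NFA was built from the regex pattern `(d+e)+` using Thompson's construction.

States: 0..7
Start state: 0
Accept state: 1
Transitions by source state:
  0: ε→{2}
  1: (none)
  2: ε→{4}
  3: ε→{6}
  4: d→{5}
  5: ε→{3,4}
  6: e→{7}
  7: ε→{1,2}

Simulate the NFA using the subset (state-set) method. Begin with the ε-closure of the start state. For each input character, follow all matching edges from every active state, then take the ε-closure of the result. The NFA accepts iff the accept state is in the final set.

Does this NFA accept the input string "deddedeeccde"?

S₀ = ε-closure({0}) = {0,2,4}
'd' @ 1: {3,4,5,6}
'e' @ 2: {1,2,4,7}  ✓accept
'd' @ 3: {3,4,5,6}
'd' @ 4: {3,4,5,6}
'e' @ 5: {1,2,4,7}  ✓accept
'd' @ 6: {3,4,5,6}
'e' @ 7: {1,2,4,7}  ✓accept
'e' @ 8: {}  — no active states
rest 'ccde' ignored (set empty)
final: {}; accept 1 not in set

Answer: REJECT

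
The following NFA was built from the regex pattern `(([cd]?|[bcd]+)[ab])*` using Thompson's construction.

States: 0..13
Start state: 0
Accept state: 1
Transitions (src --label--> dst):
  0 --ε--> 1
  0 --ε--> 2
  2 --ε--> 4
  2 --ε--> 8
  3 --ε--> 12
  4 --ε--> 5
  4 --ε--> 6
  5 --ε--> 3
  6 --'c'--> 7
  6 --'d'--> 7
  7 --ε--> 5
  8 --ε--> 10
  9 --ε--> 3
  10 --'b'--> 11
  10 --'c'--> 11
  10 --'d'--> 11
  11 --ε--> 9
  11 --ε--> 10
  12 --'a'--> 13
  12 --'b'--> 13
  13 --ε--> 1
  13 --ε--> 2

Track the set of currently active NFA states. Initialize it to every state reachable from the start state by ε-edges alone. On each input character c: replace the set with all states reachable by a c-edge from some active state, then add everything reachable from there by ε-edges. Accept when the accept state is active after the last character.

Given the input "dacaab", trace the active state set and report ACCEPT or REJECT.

Answer: ACCEPT

Steps:
start: ε-closure({0}) = {0,1,2,3,4,5,6,8,10,12}
'd' @ 1: {3,5,7,9,10,11,12}
'a' @ 2: {1,2,3,4,5,6,8,10,12,13}  [accepting]
'c' @ 3: {3,5,7,9,10,11,12}
'a' @ 4: {1,2,3,4,5,6,8,10,12,13}  [accepting]
'a' @ 5: {1,2,3,4,5,6,8,10,12,13}  [accepting]
'b' @ 6: {1,2,3,4,5,6,8,9,10,11,12,13}  [accepting]
end set {1,2,3,4,5,6,8,9,10,11,12,13} — state 1 in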